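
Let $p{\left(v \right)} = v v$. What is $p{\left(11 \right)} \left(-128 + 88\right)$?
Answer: $-4840$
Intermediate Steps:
$p{\left(v \right)} = v^{2}$
$p{\left(11 \right)} \left(-128 + 88\right) = 11^{2} \left(-128 + 88\right) = 121 \left(-40\right) = -4840$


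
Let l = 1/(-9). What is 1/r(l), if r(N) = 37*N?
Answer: -9/37 ≈ -0.24324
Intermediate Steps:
l = -1/9 ≈ -0.11111
1/r(l) = 1/(37*(-1/9)) = 1/(-37/9) = -9/37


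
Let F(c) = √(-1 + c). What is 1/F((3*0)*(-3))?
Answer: -I ≈ -1.0*I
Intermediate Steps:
1/F((3*0)*(-3)) = 1/(√(-1 + (3*0)*(-3))) = 1/(√(-1 + 0*(-3))) = 1/(√(-1 + 0)) = 1/(√(-1)) = 1/I = -I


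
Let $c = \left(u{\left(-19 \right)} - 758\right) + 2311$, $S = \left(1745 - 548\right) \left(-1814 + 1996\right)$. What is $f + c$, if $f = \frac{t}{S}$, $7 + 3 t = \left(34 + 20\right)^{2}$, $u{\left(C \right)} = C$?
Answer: $\frac{1002567017}{653562} \approx 1534.0$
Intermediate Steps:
$t = \frac{2909}{3}$ ($t = - \frac{7}{3} + \frac{\left(34 + 20\right)^{2}}{3} = - \frac{7}{3} + \frac{54^{2}}{3} = - \frac{7}{3} + \frac{1}{3} \cdot 2916 = - \frac{7}{3} + 972 = \frac{2909}{3} \approx 969.67$)
$S = 217854$ ($S = 1197 \cdot 182 = 217854$)
$f = \frac{2909}{653562}$ ($f = \frac{2909}{3 \cdot 217854} = \frac{2909}{3} \cdot \frac{1}{217854} = \frac{2909}{653562} \approx 0.004451$)
$c = 1534$ ($c = \left(-19 - 758\right) + 2311 = -777 + 2311 = 1534$)
$f + c = \frac{2909}{653562} + 1534 = \frac{1002567017}{653562}$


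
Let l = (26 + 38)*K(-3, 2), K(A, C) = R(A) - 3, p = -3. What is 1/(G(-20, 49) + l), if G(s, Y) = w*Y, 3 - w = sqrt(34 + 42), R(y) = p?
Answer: 237/126307 - 98*sqrt(19)/126307 ≈ -0.0015056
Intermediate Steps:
R(y) = -3
w = 3 - 2*sqrt(19) (w = 3 - sqrt(34 + 42) = 3 - sqrt(76) = 3 - 2*sqrt(19) ≈ -5.7178)
K(A, C) = -6 (K(A, C) = -3 - 3 = -6)
G(s, Y) = Y*(3 - 2*sqrt(19)) (G(s, Y) = (3 - 2*sqrt(19))*Y = Y*(3 - 2*sqrt(19)))
l = -384 (l = (26 + 38)*(-6) = 64*(-6) = -384)
1/(G(-20, 49) + l) = 1/(49*(3 - 2*sqrt(19)) - 384) = 1/((147 - 98*sqrt(19)) - 384) = 1/(-237 - 98*sqrt(19))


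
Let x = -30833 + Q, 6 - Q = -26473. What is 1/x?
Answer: -1/4354 ≈ -0.00022967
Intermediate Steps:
Q = 26479 (Q = 6 - 1*(-26473) = 6 + 26473 = 26479)
x = -4354 (x = -30833 + 26479 = -4354)
1/x = 1/(-4354) = -1/4354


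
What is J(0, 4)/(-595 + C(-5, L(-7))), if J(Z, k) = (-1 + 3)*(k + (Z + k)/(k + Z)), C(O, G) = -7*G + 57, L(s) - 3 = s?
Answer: -1/51 ≈ -0.019608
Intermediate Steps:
L(s) = 3 + s
C(O, G) = 57 - 7*G
J(Z, k) = 2 + 2*k (J(Z, k) = 2*(k + (Z + k)/(Z + k)) = 2*(k + 1) = 2*(1 + k) = 2 + 2*k)
J(0, 4)/(-595 + C(-5, L(-7))) = (2 + 2*4)/(-595 + (57 - 7*(3 - 7))) = (2 + 8)/(-595 + (57 - 7*(-4))) = 10/(-595 + (57 + 28)) = 10/(-595 + 85) = 10/(-510) = 10*(-1/510) = -1/51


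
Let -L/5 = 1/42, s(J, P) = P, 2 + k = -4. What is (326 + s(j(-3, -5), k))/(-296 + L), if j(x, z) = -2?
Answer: -13440/12437 ≈ -1.0806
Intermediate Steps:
k = -6 (k = -2 - 4 = -6)
L = -5/42 ≈ -0.11905
(326 + s(j(-3, -5), k))/(-296 + L) = (326 - 6)/(-296 - 5/42) = 320/(-12437/42) = 320*(-42/12437) = -13440/12437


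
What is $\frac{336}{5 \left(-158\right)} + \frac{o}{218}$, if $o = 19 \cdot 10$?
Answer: $\frac{19213}{43055} \approx 0.44624$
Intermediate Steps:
$o = 190$
$\frac{336}{5 \left(-158\right)} + \frac{o}{218} = \frac{336}{5 \left(-158\right)} + \frac{190}{218} = \frac{336}{-790} + 190 \cdot \frac{1}{218} = 336 \left(- \frac{1}{790}\right) + \frac{95}{109} = - \frac{168}{395} + \frac{95}{109} = \frac{19213}{43055}$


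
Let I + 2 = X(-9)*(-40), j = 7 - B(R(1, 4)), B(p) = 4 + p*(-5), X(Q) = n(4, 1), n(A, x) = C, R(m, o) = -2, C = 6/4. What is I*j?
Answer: 434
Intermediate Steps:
C = 3/2 (C = 6*(1/4) = 3/2 ≈ 1.5000)
n(A, x) = 3/2
X(Q) = 3/2
B(p) = 4 - 5*p
j = -7 (j = 7 - (4 - 5*(-2)) = 7 - (4 + 10) = 7 - 1*14 = 7 - 14 = -7)
I = -62 (I = -2 + (3/2)*(-40) = -2 - 60 = -62)
I*j = -62*(-7) = 434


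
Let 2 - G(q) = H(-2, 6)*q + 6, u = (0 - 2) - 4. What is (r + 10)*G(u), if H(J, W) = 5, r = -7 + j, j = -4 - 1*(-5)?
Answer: 104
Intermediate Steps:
j = 1 (j = -4 + 5 = 1)
r = -6 (r = -7 + 1 = -6)
u = -6 (u = -2 - 4 = -6)
G(q) = -4 - 5*q (G(q) = 2 - (5*q + 6) = 2 - (6 + 5*q) = 2 + (-6 - 5*q) = -4 - 5*q)
(r + 10)*G(u) = (-6 + 10)*(-4 - 5*(-6)) = 4*(-4 + 30) = 4*26 = 104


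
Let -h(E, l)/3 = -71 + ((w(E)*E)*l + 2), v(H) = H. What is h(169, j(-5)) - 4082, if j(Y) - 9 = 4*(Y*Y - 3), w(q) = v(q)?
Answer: -8315126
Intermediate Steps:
w(q) = q
j(Y) = -3 + 4*Y² (j(Y) = 9 + 4*(Y*Y - 3) = 9 + 4*(Y² - 3) = 9 + 4*(-3 + Y²) = 9 + (-12 + 4*Y²) = -3 + 4*Y²)
h(E, l) = 207 - 3*l*E² (h(E, l) = -3*(-71 + ((E*E)*l + 2)) = -3*(-71 + (E²*l + 2)) = -3*(-71 + (l*E² + 2)) = -3*(-71 + (2 + l*E²)) = -3*(-69 + l*E²) = 207 - 3*l*E²)
h(169, j(-5)) - 4082 = (207 - 3*(-3 + 4*(-5)²)*169²) - 4082 = (207 - 3*(-3 + 4*25)*28561) - 4082 = (207 - 3*(-3 + 100)*28561) - 4082 = (207 - 3*97*28561) - 4082 = (207 - 8311251) - 4082 = -8311044 - 4082 = -8315126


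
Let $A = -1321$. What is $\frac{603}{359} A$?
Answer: $- \frac{796563}{359} \approx -2218.8$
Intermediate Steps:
$\frac{603}{359} A = \frac{603}{359} \left(-1321\right) = - \frac{796563}{359}$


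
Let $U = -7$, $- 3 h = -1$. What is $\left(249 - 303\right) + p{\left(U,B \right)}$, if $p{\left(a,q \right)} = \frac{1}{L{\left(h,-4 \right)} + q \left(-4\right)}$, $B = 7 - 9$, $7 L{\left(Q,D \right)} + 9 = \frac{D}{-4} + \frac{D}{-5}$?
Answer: $- \frac{13141}{244} \approx -53.857$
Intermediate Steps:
$h = \frac{1}{3}$ ($h = \left(- \frac{1}{3}\right) \left(-1\right) = \frac{1}{3} \approx 0.33333$)
$L{\left(Q,D \right)} = - \frac{9}{7} - \frac{9 D}{140}$ ($L{\left(Q,D \right)} = - \frac{9}{7} + \frac{\frac{D}{-4} + \frac{D}{-5}}{7} = - \frac{9}{7} + \frac{D \left(- \frac{1}{4}\right) + D \left(- \frac{1}{5}\right)}{7} = - \frac{9}{7} + \frac{- \frac{D}{4} - \frac{D}{5}}{7} = - \frac{9}{7} + \frac{\left(- \frac{9}{20}\right) D}{7} = - \frac{9}{7} - \frac{9 D}{140}$)
$B = -2$ ($B = 7 - 9 = -2$)
$p{\left(a,q \right)} = \frac{1}{- \frac{36}{35} - 4 q}$ ($p{\left(a,q \right)} = \frac{1}{\left(- \frac{9}{7} - - \frac{9}{35}\right) + q \left(-4\right)} = \frac{1}{\left(- \frac{9}{7} + \frac{9}{35}\right) - 4 q} = \frac{1}{- \frac{36}{35} - 4 q}$)
$\left(249 - 303\right) + p{\left(U,B \right)} = \left(249 - 303\right) - \frac{35}{36 + 140 \left(-2\right)} = -54 - \frac{35}{36 - 280} = -54 - \frac{35}{-244} = -54 - - \frac{35}{244} = -54 + \frac{35}{244} = - \frac{13141}{244}$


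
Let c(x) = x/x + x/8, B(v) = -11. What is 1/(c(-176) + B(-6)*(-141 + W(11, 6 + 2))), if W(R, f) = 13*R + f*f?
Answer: -1/747 ≈ -0.0013387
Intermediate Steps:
W(R, f) = f**2 + 13*R (W(R, f) = 13*R + f**2 = f**2 + 13*R)
c(x) = 1 + x/8 (c(x) = 1 + x*(1/8) = 1 + x/8)
1/(c(-176) + B(-6)*(-141 + W(11, 6 + 2))) = 1/((1 + (1/8)*(-176)) - 11*(-141 + ((6 + 2)**2 + 13*11))) = 1/((1 - 22) - 11*(-141 + (8**2 + 143))) = 1/(-21 - 11*(-141 + (64 + 143))) = 1/(-21 - 11*(-141 + 207)) = 1/(-21 - 11*66) = 1/(-21 - 726) = 1/(-747) = -1/747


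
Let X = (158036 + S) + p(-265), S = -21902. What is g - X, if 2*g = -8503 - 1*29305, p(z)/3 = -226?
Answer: -154360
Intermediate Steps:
p(z) = -678 (p(z) = 3*(-226) = -678)
g = -18904 (g = (-8503 - 1*29305)/2 = (-8503 - 29305)/2 = (½)*(-37808) = -18904)
X = 135456 (X = (158036 - 21902) - 678 = 136134 - 678 = 135456)
g - X = -18904 - 1*135456 = -18904 - 135456 = -154360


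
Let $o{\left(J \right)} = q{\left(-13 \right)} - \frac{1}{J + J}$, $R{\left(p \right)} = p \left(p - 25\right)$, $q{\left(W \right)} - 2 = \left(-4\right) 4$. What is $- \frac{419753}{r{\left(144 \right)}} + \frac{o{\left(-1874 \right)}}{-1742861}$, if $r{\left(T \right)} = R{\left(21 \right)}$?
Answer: $\frac{171370538258728}{34294275897} \approx 4997.1$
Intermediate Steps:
$q{\left(W \right)} = -14$ ($q{\left(W \right)} = 2 - 16 = -14$)
$R{\left(p \right)} = p \left(-25 + p\right)$
$r{\left(T \right)} = -84$ ($r{\left(T \right)} = 21 \left(-25 + 21\right) = 21 \left(-4\right) = -84$)
$o{\left(J \right)} = -14 - \frac{1}{2 J}$ ($o{\left(J \right)} = -14 - \frac{1}{J + J} = -14 - \frac{1}{2 J}$)
$- \frac{419753}{r{\left(144 \right)}} + \frac{o{\left(-1874 \right)}}{-1742861} = - \frac{419753}{-84} + \frac{-14 - \frac{1}{2 \left(-1874\right)}}{-1742861} = \left(-419753\right) \left(- \frac{1}{84}\right) + \left(-14 - - \frac{1}{3748}\right) \left(- \frac{1}{1742861}\right) = \frac{419753}{84} + \left(-14 + \frac{1}{3748}\right) \left(- \frac{1}{1742861}\right) = \frac{419753}{84} - - \frac{52471}{6532243028} = \frac{419753}{84} + \frac{52471}{6532243028} = \frac{171370538258728}{34294275897}$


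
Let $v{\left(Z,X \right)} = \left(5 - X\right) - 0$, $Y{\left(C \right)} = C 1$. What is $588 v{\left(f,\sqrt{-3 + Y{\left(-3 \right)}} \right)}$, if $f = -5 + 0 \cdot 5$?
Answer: $2940 - 588 i \sqrt{6} \approx 2940.0 - 1440.3 i$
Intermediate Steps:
$Y{\left(C \right)} = C$
$f = -5$ ($f = -5 + 0 = -5$)
$v{\left(Z,X \right)} = 5 - X$ ($v{\left(Z,X \right)} = \left(5 - X\right) + 0 = 5 - X$)
$588 v{\left(f,\sqrt{-3 + Y{\left(-3 \right)}} \right)} = 588 \left(5 - \sqrt{-3 - 3}\right) = 588 \left(5 - \sqrt{-6}\right) = 588 \left(5 - i \sqrt{6}\right) = 2940 - 588 i \sqrt{6}$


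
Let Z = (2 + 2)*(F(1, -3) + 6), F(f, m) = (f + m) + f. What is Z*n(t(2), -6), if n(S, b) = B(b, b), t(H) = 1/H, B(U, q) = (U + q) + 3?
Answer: -180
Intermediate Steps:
B(U, q) = 3 + U + q
t(H) = 1/H
n(S, b) = 3 + 2*b (n(S, b) = 3 + b + b = 3 + 2*b)
F(f, m) = m + 2*f
Z = 20 (Z = (2 + 2)*((-3 + 2*1) + 6) = 4*((-3 + 2) + 6) = 4*(-1 + 6) = 4*5 = 20)
Z*n(t(2), -6) = 20*(3 + 2*(-6)) = 20*(3 - 12) = 20*(-9) = -180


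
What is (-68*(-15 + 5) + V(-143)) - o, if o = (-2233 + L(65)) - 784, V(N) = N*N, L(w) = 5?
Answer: 24141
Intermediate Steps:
V(N) = N²
o = -3012 (o = (-2233 + 5) - 784 = -2228 - 784 = -3012)
(-68*(-15 + 5) + V(-143)) - o = (-68*(-15 + 5) + (-143)²) - 1*(-3012) = (-68*(-10) + 20449) + 3012 = (680 + 20449) + 3012 = 21129 + 3012 = 24141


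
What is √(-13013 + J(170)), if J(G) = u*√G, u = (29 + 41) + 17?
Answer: √(-13013 + 87*√170) ≈ 108.99*I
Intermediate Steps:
u = 87 (u = 70 + 17 = 87)
J(G) = 87*√G
√(-13013 + J(170)) = √(-13013 + 87*√170)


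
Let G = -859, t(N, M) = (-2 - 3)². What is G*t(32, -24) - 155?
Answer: -21630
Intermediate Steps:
t(N, M) = 25 (t(N, M) = (-5)² = 25)
G*t(32, -24) - 155 = -859*25 - 155 = -21475 - 155 = -21630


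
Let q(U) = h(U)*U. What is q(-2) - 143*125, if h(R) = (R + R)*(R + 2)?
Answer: -17875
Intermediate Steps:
h(R) = 2*R*(2 + R) (h(R) = (2*R)*(2 + R) = 2*R*(2 + R))
q(U) = 2*U**2*(2 + U) (q(U) = (2*U*(2 + U))*U = 2*U**2*(2 + U))
q(-2) - 143*125 = 2*(-2)**2*(2 - 2) - 143*125 = 2*4*0 - 17875 = 0 - 17875 = -17875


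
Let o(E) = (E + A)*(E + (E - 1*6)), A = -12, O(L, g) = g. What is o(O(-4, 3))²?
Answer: 0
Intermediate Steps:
o(E) = (-12 + E)*(-6 + 2*E) (o(E) = (E - 12)*(E + (E - 1*6)) = (-12 + E)*(E + (E - 6)) = (-12 + E)*(E + (-6 + E)) = (-12 + E)*(-6 + 2*E))
o(O(-4, 3))² = (72 - 30*3 + 2*3²)² = (72 - 90 + 2*9)² = (72 - 90 + 18)² = 0² = 0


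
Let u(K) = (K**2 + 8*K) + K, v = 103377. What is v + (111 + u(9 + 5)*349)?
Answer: 215866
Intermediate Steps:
u(K) = K**2 + 9*K
v + (111 + u(9 + 5)*349) = 103377 + (111 + ((9 + 5)*(9 + (9 + 5)))*349) = 103377 + (111 + (14*(9 + 14))*349) = 103377 + (111 + (14*23)*349) = 103377 + (111 + 322*349) = 103377 + (111 + 112378) = 103377 + 112489 = 215866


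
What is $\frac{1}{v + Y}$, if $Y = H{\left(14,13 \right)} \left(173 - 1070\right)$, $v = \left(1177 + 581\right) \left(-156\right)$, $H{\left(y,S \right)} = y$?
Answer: $- \frac{1}{286806} \approx -3.4867 \cdot 10^{-6}$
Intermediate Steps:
$v = -274248$ ($v = 1758 \left(-156\right) = -274248$)
$Y = -12558$ ($Y = 14 \left(173 - 1070\right) = 14 \left(-897\right) = -12558$)
$\frac{1}{v + Y} = \frac{1}{-274248 - 12558} = \frac{1}{-286806} = - \frac{1}{286806}$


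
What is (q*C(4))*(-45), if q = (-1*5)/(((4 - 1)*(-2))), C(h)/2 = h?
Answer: -300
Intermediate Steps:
C(h) = 2*h
q = ⅚ (q = -5/(3*(-2)) = -5/(-6) = -5*(-⅙) = ⅚ ≈ 0.83333)
(q*C(4))*(-45) = (5*(2*4)/6)*(-45) = ((⅚)*8)*(-45) = (20/3)*(-45) = -300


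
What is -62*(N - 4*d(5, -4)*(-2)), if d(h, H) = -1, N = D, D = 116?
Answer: -6696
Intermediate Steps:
N = 116
-62*(N - 4*d(5, -4)*(-2)) = -62*(116 - 4*(-1)*(-2)) = -62*(116 + 4*(-2)) = -62*(116 - 8) = -62*108 = -1*6696 = -6696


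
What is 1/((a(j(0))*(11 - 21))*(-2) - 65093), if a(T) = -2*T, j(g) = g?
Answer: -1/65093 ≈ -1.5363e-5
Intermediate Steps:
1/((a(j(0))*(11 - 21))*(-2) - 65093) = 1/(((-2*0)*(11 - 21))*(-2) - 65093) = 1/((0*(-10))*(-2) - 65093) = 1/(0*(-2) - 65093) = 1/(0 - 65093) = 1/(-65093) = -1/65093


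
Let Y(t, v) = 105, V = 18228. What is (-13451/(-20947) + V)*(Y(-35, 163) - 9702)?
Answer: -3664474017099/20947 ≈ -1.7494e+8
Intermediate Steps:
(-13451/(-20947) + V)*(Y(-35, 163) - 9702) = (-13451/(-20947) + 18228)*(105 - 9702) = (-13451*(-1/20947) + 18228)*(-9597) = (13451/20947 + 18228)*(-9597) = (381835367/20947)*(-9597) = -3664474017099/20947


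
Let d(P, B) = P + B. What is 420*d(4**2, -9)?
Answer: 2940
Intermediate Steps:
d(P, B) = B + P
420*d(4**2, -9) = 420*(-9 + 4**2) = 420*(-9 + 16) = 420*7 = 2940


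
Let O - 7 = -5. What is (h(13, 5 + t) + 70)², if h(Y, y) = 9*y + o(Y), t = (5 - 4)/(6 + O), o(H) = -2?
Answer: 833569/64 ≈ 13025.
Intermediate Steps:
O = 2 (O = 7 - 5 = 2)
t = ⅛ (t = (5 - 4)/(6 + 2) = 1/8 = 1*(⅛) = ⅛ ≈ 0.12500)
h(Y, y) = -2 + 9*y (h(Y, y) = 9*y - 2 = -2 + 9*y)
(h(13, 5 + t) + 70)² = ((-2 + 9*(5 + ⅛)) + 70)² = ((-2 + 9*(41/8)) + 70)² = ((-2 + 369/8) + 70)² = (353/8 + 70)² = (913/8)² = 833569/64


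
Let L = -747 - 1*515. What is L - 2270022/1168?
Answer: -1872019/584 ≈ -3205.5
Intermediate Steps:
L = -1262 (L = -747 - 515 = -1262)
L - 2270022/1168 = -1262 - 2270022/1168 = -1262 - 1583*717/584 = -1262 - 1135011/584 = -1872019/584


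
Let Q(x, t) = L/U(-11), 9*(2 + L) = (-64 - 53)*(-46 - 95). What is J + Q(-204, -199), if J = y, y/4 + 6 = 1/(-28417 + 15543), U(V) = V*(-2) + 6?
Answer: 7460427/180236 ≈ 41.393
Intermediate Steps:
U(V) = 6 - 2*V (U(V) = -2*V + 6 = 6 - 2*V)
L = 1831 (L = -2 + ((-64 - 53)*(-46 - 95))/9 = -2 + (-117*(-141))/9 = -2 + (1/9)*16497 = -2 + 1833 = 1831)
Q(x, t) = 1831/28 (Q(x, t) = 1831/(6 - 2*(-11)) = 1831/(6 + 22) = 1831/28)
y = -154490/6437 (y = -24 + 4/(-28417 + 15543) = -24 + 4/(-12874) = -24 + 4*(-1/12874) = -24 - 2/6437 = -154490/6437 ≈ -24.000)
J = -154490/6437 ≈ -24.000
J + Q(-204, -199) = -154490/6437 + 1831/28 = 7460427/180236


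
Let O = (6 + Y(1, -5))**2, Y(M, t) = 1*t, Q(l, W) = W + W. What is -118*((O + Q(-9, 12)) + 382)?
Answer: -48026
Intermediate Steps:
Q(l, W) = 2*W
Y(M, t) = t
O = 1 (O = (6 - 5)**2 = 1**2 = 1)
-118*((O + Q(-9, 12)) + 382) = -118*((1 + 2*12) + 382) = -118*((1 + 24) + 382) = -118*(25 + 382) = -118*407 = -48026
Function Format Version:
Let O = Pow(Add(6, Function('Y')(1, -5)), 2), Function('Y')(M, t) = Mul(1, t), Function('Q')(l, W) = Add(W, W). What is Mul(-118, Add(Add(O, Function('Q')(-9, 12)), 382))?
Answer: -48026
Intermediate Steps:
Function('Q')(l, W) = Mul(2, W)
Function('Y')(M, t) = t
O = 1 (O = Pow(Add(6, -5), 2) = Pow(1, 2) = 1)
Mul(-118, Add(Add(O, Function('Q')(-9, 12)), 382)) = Mul(-118, Add(Add(1, Mul(2, 12)), 382)) = Mul(-118, Add(Add(1, 24), 382)) = Mul(-118, Add(25, 382)) = Mul(-118, 407) = -48026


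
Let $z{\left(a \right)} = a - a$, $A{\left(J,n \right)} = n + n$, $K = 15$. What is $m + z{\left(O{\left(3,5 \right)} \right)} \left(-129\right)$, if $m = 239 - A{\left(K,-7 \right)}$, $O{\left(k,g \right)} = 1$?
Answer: $253$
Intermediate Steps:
$A{\left(J,n \right)} = 2 n$
$m = 253$ ($m = 239 - 2 \left(-7\right) = 239 - -14 = 239 + 14 = 253$)
$z{\left(a \right)} = 0$
$m + z{\left(O{\left(3,5 \right)} \right)} \left(-129\right) = 253 + 0 \left(-129\right) = 253 + 0 = 253$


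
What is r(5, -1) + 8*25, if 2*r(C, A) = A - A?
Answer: 200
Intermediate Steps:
r(C, A) = 0 (r(C, A) = (A - A)/2 = (½)*0 = 0)
r(5, -1) + 8*25 = 0 + 8*25 = 0 + 200 = 200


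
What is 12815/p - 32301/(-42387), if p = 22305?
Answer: 84244214/63029469 ≈ 1.3366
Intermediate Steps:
12815/p - 32301/(-42387) = 12815/22305 - 32301/(-42387) = 12815*(1/22305) - 32301*(-1/42387) = 2563/4461 + 10767/14129 = 84244214/63029469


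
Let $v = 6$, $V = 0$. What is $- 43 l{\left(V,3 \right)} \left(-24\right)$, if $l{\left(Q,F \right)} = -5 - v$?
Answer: $-11352$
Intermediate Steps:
$l{\left(Q,F \right)} = -11$ ($l{\left(Q,F \right)} = -5 - 6 = -11$)
$- 43 l{\left(V,3 \right)} \left(-24\right) = \left(-43\right) \left(-11\right) \left(-24\right) = 473 \left(-24\right) = -11352$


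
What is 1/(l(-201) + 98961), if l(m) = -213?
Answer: 1/98748 ≈ 1.0127e-5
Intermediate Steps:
1/(l(-201) + 98961) = 1/(-213 + 98961) = 1/98748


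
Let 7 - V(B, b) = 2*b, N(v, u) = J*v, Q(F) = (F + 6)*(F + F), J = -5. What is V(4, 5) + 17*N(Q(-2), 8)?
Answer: 1357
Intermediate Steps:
Q(F) = 2*F*(6 + F) (Q(F) = (6 + F)*(2*F) = 2*F*(6 + F))
N(v, u) = -5*v
V(B, b) = 7 - 2*b
V(4, 5) + 17*N(Q(-2), 8) = (7 - 2*5) + 17*(-10*(-2)*(6 - 2)) = (7 - 10) + 17*(-10*(-2)*4) = -3 + 17*(-5*(-16)) = -3 + 17*80 = -3 + 1360 = 1357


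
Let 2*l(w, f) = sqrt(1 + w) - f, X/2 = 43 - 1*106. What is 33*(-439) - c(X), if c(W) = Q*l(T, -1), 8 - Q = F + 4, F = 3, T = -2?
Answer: -28975/2 - I/2 ≈ -14488.0 - 0.5*I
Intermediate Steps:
X = -126 (X = 2*(43 - 1*106) = 2*(43 - 106) = 2*(-63) = -126)
l(w, f) = sqrt(1 + w)/2 - f/2 (l(w, f) = (sqrt(1 + w) - f)/2 = sqrt(1 + w)/2 - f/2)
Q = 1 (Q = 8 - (3 + 4) = 8 - 1*7 = 8 - 7 = 1)
c(W) = 1/2 + I/2 (c(W) = 1*(sqrt(1 - 2)/2 - 1/2*(-1)) = 1*(sqrt(-1)/2 + 1/2) = 1*(I/2 + 1/2) = 1*(1/2 + I/2) = 1/2 + I/2)
33*(-439) - c(X) = 33*(-439) - (1/2 + I/2) = -14487 + (-1/2 - I/2) = -28975/2 - I/2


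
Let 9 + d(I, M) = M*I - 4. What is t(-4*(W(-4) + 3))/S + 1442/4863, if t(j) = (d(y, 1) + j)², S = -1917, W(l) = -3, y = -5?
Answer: 44026/345273 ≈ 0.12751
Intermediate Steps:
d(I, M) = -13 + I*M (d(I, M) = -9 + (M*I - 4) = -9 + (I*M - 4) = -9 + (-4 + I*M) = -13 + I*M)
t(j) = (-18 + j)² (t(j) = ((-13 - 5*1) + j)² = ((-13 - 5) + j)² = (-18 + j)²)
t(-4*(W(-4) + 3))/S + 1442/4863 = (-18 - 4*(-3 + 3))²/(-1917) + 1442/4863 = (-18 - 4*0)²*(-1/1917) + 1442*(1/4863) = (-18 + 0)²*(-1/1917) + 1442/4863 = (-18)²*(-1/1917) + 1442/4863 = 324*(-1/1917) + 1442/4863 = -12/71 + 1442/4863 = 44026/345273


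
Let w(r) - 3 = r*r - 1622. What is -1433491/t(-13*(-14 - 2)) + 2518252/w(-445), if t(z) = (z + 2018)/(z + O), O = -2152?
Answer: 122940584738/98203 ≈ 1.2519e+6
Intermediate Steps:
w(r) = -1619 + r**2 (w(r) = 3 + (r*r - 1622) = 3 + (r**2 - 1622) = 3 + (-1622 + r**2) = -1619 + r**2)
t(z) = (2018 + z)/(-2152 + z) (t(z) = (z + 2018)/(z - 2152) = (2018 + z)/(-2152 + z))
-1433491/t(-13*(-14 - 2)) + 2518252/w(-445) = -1433491*(-2152 - 13*(-14 - 2))/(2018 - 13*(-14 - 2)) + 2518252/(-1619 + (-445)**2) = -1433491*(-2152 - 13*(-16))/(2018 - 13*(-16)) + 2518252/(-1619 + 198025) = -1433491*(-2152 + 208)/(2018 + 208) + 2518252/196406 = -1433491/(2226/(-1944)) + 2518252*(1/196406) = -1433491/((-1/1944*2226)) + 1259126/98203 = -1433491/(-371/324) + 1259126/98203 = -1433491*(-324/371) + 1259126/98203 = 8763228/7 + 1259126/98203 = 122940584738/98203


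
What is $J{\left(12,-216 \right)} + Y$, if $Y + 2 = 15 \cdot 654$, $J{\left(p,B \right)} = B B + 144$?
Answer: $56608$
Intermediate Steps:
$J{\left(p,B \right)} = 144 + B^{2}$ ($J{\left(p,B \right)} = B^{2} + 144 = 144 + B^{2}$)
$Y = 9808$ ($Y = -2 + 15 \cdot 654 = -2 + 9810 = 9808$)
$J{\left(12,-216 \right)} + Y = \left(144 + \left(-216\right)^{2}\right) + 9808 = \left(144 + 46656\right) + 9808 = 46800 + 9808 = 56608$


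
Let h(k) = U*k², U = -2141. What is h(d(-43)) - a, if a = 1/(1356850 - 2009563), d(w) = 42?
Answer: -2465116852211/652713 ≈ -3.7767e+6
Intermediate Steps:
h(k) = -2141*k²
a = -1/652713 (a = 1/(-652713) = -1/652713 ≈ -1.5321e-6)
h(d(-43)) - a = -2141*42² - 1*(-1/652713) = -2141*1764 + 1/652713 = -3776724 + 1/652713 = -2465116852211/652713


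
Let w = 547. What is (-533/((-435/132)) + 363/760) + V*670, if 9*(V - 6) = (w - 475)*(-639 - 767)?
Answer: -166004790369/22040 ≈ -7.5320e+6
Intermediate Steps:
V = -11242 (V = 6 + ((547 - 475)*(-639 - 767))/9 = 6 + (72*(-1406))/9 = 6 + (⅑)*(-101232) = 6 - 11248 = -11242)
(-533/((-435/132)) + 363/760) + V*670 = (-533/((-435/132)) + 363/760) - 11242*670 = (-533/((-435*1/132)) + 363*(1/760)) - 7532140 = (-533/(-145/44) + 363/760) - 7532140 = (-533*(-44/145) + 363/760) - 7532140 = (23452/145 + 363/760) - 7532140 = 3575231/22040 - 7532140 = -166004790369/22040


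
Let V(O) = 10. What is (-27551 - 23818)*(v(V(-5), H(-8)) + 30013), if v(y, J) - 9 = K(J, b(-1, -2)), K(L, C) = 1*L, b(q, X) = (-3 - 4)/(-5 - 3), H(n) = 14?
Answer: -1542919284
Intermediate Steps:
b(q, X) = 7/8 (b(q, X) = -7/(-8) = -7*(-1/8) = 7/8)
K(L, C) = L
v(y, J) = 9 + J
(-27551 - 23818)*(v(V(-5), H(-8)) + 30013) = (-27551 - 23818)*((9 + 14) + 30013) = -51369*(23 + 30013) = -51369*30036 = -1542919284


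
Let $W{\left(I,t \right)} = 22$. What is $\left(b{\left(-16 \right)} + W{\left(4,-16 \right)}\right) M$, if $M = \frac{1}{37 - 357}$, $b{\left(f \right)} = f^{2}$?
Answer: $- \frac{139}{160} \approx -0.86875$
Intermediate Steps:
$M = - \frac{1}{320}$ ($M = \frac{1}{-320} = - \frac{1}{320} \approx -0.003125$)
$\left(b{\left(-16 \right)} + W{\left(4,-16 \right)}\right) M = \left(\left(-16\right)^{2} + 22\right) \left(- \frac{1}{320}\right) = \left(256 + 22\right) \left(- \frac{1}{320}\right) = 278 \left(- \frac{1}{320}\right) = - \frac{139}{160}$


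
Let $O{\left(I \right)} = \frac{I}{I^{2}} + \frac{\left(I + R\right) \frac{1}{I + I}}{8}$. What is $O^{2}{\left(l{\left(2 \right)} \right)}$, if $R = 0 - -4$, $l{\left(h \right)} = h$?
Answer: $\frac{121}{256} \approx 0.47266$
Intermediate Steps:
$R = 4$ ($R = 0 + 4 = 4$)
$O{\left(I \right)} = \frac{1}{I} + \frac{4 + I}{16 I}$ ($O{\left(I \right)} = \frac{I}{I^{2}} + \frac{\left(I + 4\right) \frac{1}{I + I}}{8} = \frac{I}{I^{2}} + \frac{4 + I}{2 I} \frac{1}{8} = \frac{1}{I} + \left(4 + I\right) \frac{1}{2 I} \frac{1}{8} = \frac{1}{I} + \frac{4 + I}{2 I} \frac{1}{8} = \frac{1}{I} + \frac{4 + I}{16 I}$)
$O^{2}{\left(l{\left(2 \right)} \right)} = \left(\frac{20 + 2}{16 \cdot 2}\right)^{2} = \left(\frac{1}{16} \cdot \frac{1}{2} \cdot 22\right)^{2} = \left(\frac{11}{16}\right)^{2} = \frac{121}{256}$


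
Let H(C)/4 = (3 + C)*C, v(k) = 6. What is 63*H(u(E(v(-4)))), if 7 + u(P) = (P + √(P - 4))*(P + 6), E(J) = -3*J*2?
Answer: 281874096 - 32492880*I*√10 ≈ 2.8187e+8 - 1.0275e+8*I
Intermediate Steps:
E(J) = -6*J
u(P) = -7 + (6 + P)*(P + √(-4 + P)) (u(P) = -7 + (P + √(P - 4))*(P + 6) = -7 + (P + √(-4 + P))*(6 + P) = -7 + (6 + P)*(P + √(-4 + P)))
H(C) = 4*C*(3 + C) (H(C) = 4*((3 + C)*C) = 4*(C*(3 + C)) = 4*C*(3 + C))
63*H(u(E(v(-4)))) = 63*(4*(-7 + (-6*6)² + 6*(-6*6) + 6*√(-4 - 6*6) + (-6*6)*√(-4 - 6*6))*(3 + (-7 + (-6*6)² + 6*(-6*6) + 6*√(-4 - 6*6) + (-6*6)*√(-4 - 6*6)))) = 63*(4*(-7 + (-36)² + 6*(-36) + 6*√(-4 - 36) - 36*√(-4 - 36))*(3 + (-7 + (-36)² + 6*(-36) + 6*√(-4 - 36) - 36*√(-4 - 36)))) = 63*(4*(-7 + 1296 - 216 + 6*√(-40) - 72*I*√10)*(3 + (-7 + 1296 - 216 + 6*√(-40) - 72*I*√10))) = 63*(4*(-7 + 1296 - 216 + 6*(2*I*√10) - 72*I*√10)*(3 + (-7 + 1296 - 216 + 6*(2*I*√10) - 72*I*√10))) = 63*(4*(-7 + 1296 - 216 + 12*I*√10 - 72*I*√10)*(3 + (-7 + 1296 - 216 + 12*I*√10 - 72*I*√10))) = 63*(4*(1073 - 60*I*√10)*(3 + (1073 - 60*I*√10))) = 63*(4*(1073 - 60*I*√10)*(1076 - 60*I*√10)) = 252*(1073 - 60*I*√10)*(1076 - 60*I*√10)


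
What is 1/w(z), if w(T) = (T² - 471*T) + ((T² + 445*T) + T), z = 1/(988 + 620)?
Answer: -1292832/20099 ≈ -64.323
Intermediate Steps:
z = 1/1608 ≈ 0.00062189
w(T) = -25*T + 2*T² (w(T) = (T² - 471*T) + (T² + 446*T) = -25*T + 2*T²)
1/w(z) = 1/((-25 + 2*(1/1608))/1608) = 1/((-25 + 1/804)/1608) = 1/((1/1608)*(-20099/804)) = 1/(-20099/1292832) = -1292832/20099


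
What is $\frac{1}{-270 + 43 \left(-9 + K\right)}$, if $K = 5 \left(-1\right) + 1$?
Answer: $- \frac{1}{829} \approx -0.0012063$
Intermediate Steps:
$K = -4$ ($K = -5 + 1 = -4$)
$\frac{1}{-270 + 43 \left(-9 + K\right)} = \frac{1}{-270 + 43 \left(-9 - 4\right)} = \frac{1}{-270 + 43 \left(-13\right)} = \frac{1}{-270 - 559} = \frac{1}{-829} = - \frac{1}{829}$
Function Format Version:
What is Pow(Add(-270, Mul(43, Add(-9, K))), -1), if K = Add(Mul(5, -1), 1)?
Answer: Rational(-1, 829) ≈ -0.0012063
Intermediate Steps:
K = -4 (K = Add(-5, 1) = -4)
Pow(Add(-270, Mul(43, Add(-9, K))), -1) = Pow(Add(-270, Mul(43, Add(-9, -4))), -1) = Pow(Add(-270, Mul(43, -13)), -1) = Pow(Add(-270, -559), -1) = Pow(-829, -1) = Rational(-1, 829)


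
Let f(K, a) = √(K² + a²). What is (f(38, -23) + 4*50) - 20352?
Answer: -20152 + √1973 ≈ -20108.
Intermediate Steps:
(f(38, -23) + 4*50) - 20352 = (√(38² + (-23)²) + 4*50) - 20352 = (√(1444 + 529) + 200) - 20352 = (√1973 + 200) - 20352 = (200 + √1973) - 20352 = -20152 + √1973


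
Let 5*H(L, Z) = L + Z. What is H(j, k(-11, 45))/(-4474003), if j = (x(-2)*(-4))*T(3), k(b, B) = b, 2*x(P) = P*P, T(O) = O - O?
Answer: 11/22370015 ≈ 4.9173e-7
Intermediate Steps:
T(O) = 0
x(P) = P²/2 (x(P) = (P*P)/2 = P²/2)
j = 0 (j = (((½)*(-2)²)*(-4))*0 = (((½)*4)*(-4))*0 = (2*(-4))*0 = -8*0 = 0)
H(L, Z) = L/5 + Z/5 (H(L, Z) = (L + Z)/5 = L/5 + Z/5)
H(j, k(-11, 45))/(-4474003) = ((⅕)*0 + (⅕)*(-11))/(-4474003) = (0 - 11/5)*(-1/4474003) = -11/5*(-1/4474003) = 11/22370015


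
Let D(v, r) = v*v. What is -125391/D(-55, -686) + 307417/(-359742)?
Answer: -46038345547/1088219550 ≈ -42.306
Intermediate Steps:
D(v, r) = v²
-125391/D(-55, -686) + 307417/(-359742) = -125391/((-55)²) + 307417/(-359742) = -125391/3025 + 307417*(-1/359742) = -125391*1/3025 - 307417/359742 = -125391/3025 - 307417/359742 = -46038345547/1088219550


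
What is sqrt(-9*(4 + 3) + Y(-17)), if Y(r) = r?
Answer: 4*I*sqrt(5) ≈ 8.9443*I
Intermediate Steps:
sqrt(-9*(4 + 3) + Y(-17)) = sqrt(-9*(4 + 3) - 17) = sqrt(-9*7 - 17) = sqrt(-63 - 17) = sqrt(-80) = 4*I*sqrt(5)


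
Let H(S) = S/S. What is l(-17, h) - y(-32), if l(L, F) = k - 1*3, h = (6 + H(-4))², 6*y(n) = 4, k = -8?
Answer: -35/3 ≈ -11.667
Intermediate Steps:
y(n) = ⅔ (y(n) = (⅙)*4 = ⅔)
H(S) = 1
h = 49 (h = (6 + 1)² = 7² = 49)
l(L, F) = -11 (l(L, F) = -8 - 1*3 = -8 - 3 = -11)
l(-17, h) - y(-32) = -11 - 1*⅔ = -11 - ⅔ = -35/3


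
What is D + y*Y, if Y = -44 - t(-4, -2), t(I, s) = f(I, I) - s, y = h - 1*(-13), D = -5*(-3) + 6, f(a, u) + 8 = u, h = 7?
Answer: -659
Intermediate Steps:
f(a, u) = -8 + u
D = 21 (D = 15 + 6 = 21)
y = 20 (y = 7 - 1*(-13) = 7 + 13 = 20)
t(I, s) = -8 + I - s (t(I, s) = (-8 + I) - s = -8 + I - s)
Y = -34 (Y = -44 - (-8 - 4 - 1*(-2)) = -44 - (-8 - 4 + 2) = -44 - 1*(-10) = -44 + 10 = -34)
D + y*Y = 21 + 20*(-34) = 21 - 680 = -659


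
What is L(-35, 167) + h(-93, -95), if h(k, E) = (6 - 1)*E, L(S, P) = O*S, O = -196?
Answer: 6385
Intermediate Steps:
L(S, P) = -196*S
h(k, E) = 5*E
L(-35, 167) + h(-93, -95) = -196*(-35) + 5*(-95) = 6860 - 475 = 6385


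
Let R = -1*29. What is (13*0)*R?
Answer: 0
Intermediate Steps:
R = -29
(13*0)*R = (13*0)*(-29) = 0*(-29) = 0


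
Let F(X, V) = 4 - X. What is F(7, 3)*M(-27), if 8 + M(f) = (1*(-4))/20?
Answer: 123/5 ≈ 24.600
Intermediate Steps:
M(f) = -41/5 (M(f) = -8 + (1*(-4))/20 = -8 - 4*1/20 = -8 - ⅕ = -41/5)
F(7, 3)*M(-27) = (4 - 1*7)*(-41/5) = (4 - 7)*(-41/5) = -3*(-41/5) = 123/5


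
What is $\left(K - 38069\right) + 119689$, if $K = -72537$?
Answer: $9083$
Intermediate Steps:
$\left(K - 38069\right) + 119689 = \left(-72537 - 38069\right) + 119689 = -110606 + 119689 = 9083$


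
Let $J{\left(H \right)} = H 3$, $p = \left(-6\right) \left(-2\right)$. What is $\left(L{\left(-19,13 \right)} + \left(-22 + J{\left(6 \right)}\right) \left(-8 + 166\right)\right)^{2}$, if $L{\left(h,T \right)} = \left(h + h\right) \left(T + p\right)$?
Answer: $2502724$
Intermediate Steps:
$p = 12$
$J{\left(H \right)} = 3 H$
$L{\left(h,T \right)} = 2 h \left(12 + T\right)$ ($L{\left(h,T \right)} = \left(h + h\right) \left(T + 12\right) = 2 h \left(12 + T\right)$)
$\left(L{\left(-19,13 \right)} + \left(-22 + J{\left(6 \right)}\right) \left(-8 + 166\right)\right)^{2} = \left(2 \left(-19\right) \left(12 + 13\right) + \left(-22 + 3 \cdot 6\right) \left(-8 + 166\right)\right)^{2} = \left(2 \left(-19\right) 25 + \left(-22 + 18\right) 158\right)^{2} = \left(-950 - 632\right)^{2} = \left(-1582\right)^{2} = 2502724$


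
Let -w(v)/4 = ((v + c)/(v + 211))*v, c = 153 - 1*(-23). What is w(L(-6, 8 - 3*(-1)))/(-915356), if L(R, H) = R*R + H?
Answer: 10481/59040462 ≈ 0.00017752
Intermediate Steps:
c = 176 (c = 153 + 23 = 176)
L(R, H) = H + R² (L(R, H) = R² + H = H + R²)
w(v) = -4*v*(176 + v)/(211 + v) (w(v) = -4*(v + 176)/(v + 211)*v = -4*(176 + v)/(211 + v)*v = -4*v*(176 + v)/(211 + v))
w(L(-6, 8 - 3*(-1)))/(-915356) = -4*((8 - 3*(-1)) + (-6)²)*(176 + ((8 - 3*(-1)) + (-6)²))/(211 + ((8 - 3*(-1)) + (-6)²))/(-915356) = -4*((8 - 1*(-3)) + 36)*(176 + ((8 - 1*(-3)) + 36))/(211 + ((8 - 1*(-3)) + 36))*(-1/915356) = -4*((8 + 3) + 36)*(176 + ((8 + 3) + 36))/(211 + ((8 + 3) + 36))*(-1/915356) = -4*(11 + 36)*(176 + (11 + 36))/(211 + (11 + 36))*(-1/915356) = -4*47*(176 + 47)/(211 + 47)*(-1/915356) = -4*47*223/258*(-1/915356) = -4*47*1/258*223*(-1/915356) = -20962/129*(-1/915356) = 10481/59040462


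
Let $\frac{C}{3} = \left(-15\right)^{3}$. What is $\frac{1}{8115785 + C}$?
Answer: $\frac{1}{8105660} \approx 1.2337 \cdot 10^{-7}$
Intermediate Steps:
$C = -10125$ ($C = 3 \left(-15\right)^{3} = 3 \left(-3375\right) = -10125$)
$\frac{1}{8115785 + C} = \frac{1}{8115785 - 10125} = \frac{1}{8105660}$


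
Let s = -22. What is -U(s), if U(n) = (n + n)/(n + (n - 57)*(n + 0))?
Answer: 1/39 ≈ 0.025641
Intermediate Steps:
U(n) = 2*n/(n + n*(-57 + n)) (U(n) = (2*n)/(n + (-57 + n)*n) = (2*n)/(n + n*(-57 + n)) = 2*n/(n + n*(-57 + n)))
-U(s) = -2/(-56 - 22) = -2/(-78) = -2*(-1)/78 = -1*(-1/39) = 1/39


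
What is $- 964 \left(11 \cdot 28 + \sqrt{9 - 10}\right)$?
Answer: $-296912 - 964 i \approx -2.9691 \cdot 10^{5} - 964.0 i$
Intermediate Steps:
$- 964 \left(11 \cdot 28 + \sqrt{9 - 10}\right) = - 964 \left(308 + \sqrt{-1}\right) = - 964 \left(308 + i\right) = -296912 - 964 i$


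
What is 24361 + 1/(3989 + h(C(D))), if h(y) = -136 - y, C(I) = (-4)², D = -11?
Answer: 93473158/3837 ≈ 24361.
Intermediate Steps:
C(I) = 16
24361 + 1/(3989 + h(C(D))) = 24361 + 1/(3989 + (-136 - 1*16)) = 24361 + 1/(3989 + (-136 - 16)) = 24361 + 1/(3989 - 152) = 24361 + 1/3837 = 93473158/3837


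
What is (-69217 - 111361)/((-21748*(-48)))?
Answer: -90289/521952 ≈ -0.17298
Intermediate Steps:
(-69217 - 111361)/((-21748*(-48))) = -180578/1043904 = -180578*1/1043904 = -90289/521952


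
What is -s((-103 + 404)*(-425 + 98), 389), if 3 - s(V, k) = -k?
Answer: -392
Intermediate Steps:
s(V, k) = 3 + k (s(V, k) = 3 - (-1)*k = 3 + k)
-s((-103 + 404)*(-425 + 98), 389) = -(3 + 389) = -1*392 = -392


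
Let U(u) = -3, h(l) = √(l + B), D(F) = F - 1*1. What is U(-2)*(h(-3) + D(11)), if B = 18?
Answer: -30 - 3*√15 ≈ -41.619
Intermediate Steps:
D(F) = -1 + F (D(F) = F - 1 = -1 + F)
h(l) = √(18 + l) (h(l) = √(l + 18) = √(18 + l))
U(-2)*(h(-3) + D(11)) = -3*(√(18 - 3) + (-1 + 11)) = -3*(√15 + 10) = -3*(10 + √15) = -30 - 3*√15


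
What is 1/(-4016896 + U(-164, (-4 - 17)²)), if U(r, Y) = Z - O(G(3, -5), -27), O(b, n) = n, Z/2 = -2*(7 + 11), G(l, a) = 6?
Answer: -1/4016941 ≈ -2.4895e-7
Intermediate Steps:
Z = -72 (Z = 2*(-2*(7 + 11)) = 2*(-2*18) = 2*(-36) = -72)
U(r, Y) = -45 (U(r, Y) = -72 - 1*(-27) = -72 + 27 = -45)
1/(-4016896 + U(-164, (-4 - 17)²)) = 1/(-4016896 - 45) = 1/(-4016941) = -1/4016941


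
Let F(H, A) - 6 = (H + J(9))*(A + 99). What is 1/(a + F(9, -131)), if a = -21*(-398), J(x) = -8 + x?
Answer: 1/8044 ≈ 0.00012432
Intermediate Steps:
F(H, A) = 6 + (1 + H)*(99 + A) (F(H, A) = 6 + (H + (-8 + 9))*(A + 99) = 6 + (H + 1)*(99 + A) = 6 + (1 + H)*(99 + A))
a = 8358
1/(a + F(9, -131)) = 1/(8358 + (105 - 131 + 99*9 - 131*9)) = 1/(8358 + (105 - 131 + 891 - 1179)) = 1/(8358 - 314) = 1/8044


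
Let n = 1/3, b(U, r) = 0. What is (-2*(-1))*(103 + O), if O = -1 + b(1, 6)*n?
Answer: 204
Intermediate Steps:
n = ⅓ ≈ 0.33333
O = -1 (O = -1 + 0*(⅓) = -1 + 0 = -1)
(-2*(-1))*(103 + O) = (-2*(-1))*(103 - 1) = 2*102 = 204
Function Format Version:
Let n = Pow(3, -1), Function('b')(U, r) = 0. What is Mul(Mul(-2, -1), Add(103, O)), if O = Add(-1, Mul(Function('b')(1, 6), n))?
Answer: 204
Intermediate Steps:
n = Rational(1, 3) ≈ 0.33333
O = -1 (O = Add(-1, Mul(0, Rational(1, 3))) = Add(-1, 0) = -1)
Mul(Mul(-2, -1), Add(103, O)) = Mul(Mul(-2, -1), Add(103, -1)) = Mul(2, 102) = 204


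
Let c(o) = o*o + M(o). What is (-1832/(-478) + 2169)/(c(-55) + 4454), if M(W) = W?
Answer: 519307/1774336 ≈ 0.29268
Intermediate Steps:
c(o) = o + o² (c(o) = o*o + o = o² + o = o + o²)
(-1832/(-478) + 2169)/(c(-55) + 4454) = (-1832/(-478) + 2169)/(-55*(1 - 55) + 4454) = (-1832*(-1/478) + 2169)/(-55*(-54) + 4454) = (916/239 + 2169)/(2970 + 4454) = (519307/239)/7424 = (519307/239)*(1/7424) = 519307/1774336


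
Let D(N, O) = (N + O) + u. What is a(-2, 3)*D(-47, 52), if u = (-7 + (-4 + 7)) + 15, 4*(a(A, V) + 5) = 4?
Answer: -64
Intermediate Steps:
a(A, V) = -4 (a(A, V) = -5 + (¼)*4 = -5 + 1 = -4)
u = 11 (u = (-7 + 3) + 15 = -4 + 15 = 11)
D(N, O) = 11 + N + O (D(N, O) = (N + O) + 11 = 11 + N + O)
a(-2, 3)*D(-47, 52) = -4*(11 - 47 + 52) = -4*16 = -64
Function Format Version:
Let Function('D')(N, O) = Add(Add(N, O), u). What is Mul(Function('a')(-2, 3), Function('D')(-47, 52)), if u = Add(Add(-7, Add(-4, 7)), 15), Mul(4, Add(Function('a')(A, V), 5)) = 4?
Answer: -64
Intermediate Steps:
Function('a')(A, V) = -4 (Function('a')(A, V) = Add(-5, Mul(Rational(1, 4), 4)) = Add(-5, 1) = -4)
u = 11 (u = Add(Add(-7, 3), 15) = Add(-4, 15) = 11)
Function('D')(N, O) = Add(11, N, O) (Function('D')(N, O) = Add(Add(N, O), 11) = Add(11, N, O))
Mul(Function('a')(-2, 3), Function('D')(-47, 52)) = Mul(-4, Add(11, -47, 52)) = Mul(-4, 16) = -64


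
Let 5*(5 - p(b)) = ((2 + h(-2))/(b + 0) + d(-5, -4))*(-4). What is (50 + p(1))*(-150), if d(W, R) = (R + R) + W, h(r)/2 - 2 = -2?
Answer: -6930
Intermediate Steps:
h(r) = 0 (h(r) = 4 + 2*(-2) = 4 - 4 = 0)
d(W, R) = W + 2*R (d(W, R) = 2*R + W = W + 2*R)
p(b) = -27/5 + 8/(5*b) (p(b) = 5 - ((2 + 0)/(b + 0) + (-5 + 2*(-4)))*(-4)/5 = 5 - (2/b + (-5 - 8))*(-4)/5 = 5 - (2/b - 13)*(-4)/5 = 5 - (-13 + 2/b)*(-4)/5 = 5 - (52 - 8/b)/5 = 5 + (-52/5 + 8/(5*b)) = -27/5 + 8/(5*b))
(50 + p(1))*(-150) = (50 + (⅕)*(8 - 27*1)/1)*(-150) = (50 + (⅕)*1*(8 - 27))*(-150) = (50 + (⅕)*1*(-19))*(-150) = (50 - 19/5)*(-150) = (231/5)*(-150) = -6930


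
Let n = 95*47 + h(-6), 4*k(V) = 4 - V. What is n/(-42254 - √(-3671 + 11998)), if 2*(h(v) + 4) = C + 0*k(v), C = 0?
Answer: -188495094/1785392189 + 4461*√8327/1785392189 ≈ -0.10535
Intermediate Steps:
k(V) = 1 - V/4 (k(V) = (4 - V)/4 = 1 - V/4)
h(v) = -4 (h(v) = -4 + (0 + 0*(1 - v/4))/2 = -4 + (0 + 0)/2 = -4 + (½)*0 = -4 + 0 = -4)
n = 4461 (n = 95*47 - 4 = 4465 - 4 = 4461)
n/(-42254 - √(-3671 + 11998)) = 4461/(-42254 - √(-3671 + 11998)) = 4461/(-42254 - √8327)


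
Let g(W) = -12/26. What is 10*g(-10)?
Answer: -60/13 ≈ -4.6154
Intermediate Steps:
g(W) = -6/13 (g(W) = -12*1/26 = -6/13)
10*g(-10) = 10*(-6/13) = -60/13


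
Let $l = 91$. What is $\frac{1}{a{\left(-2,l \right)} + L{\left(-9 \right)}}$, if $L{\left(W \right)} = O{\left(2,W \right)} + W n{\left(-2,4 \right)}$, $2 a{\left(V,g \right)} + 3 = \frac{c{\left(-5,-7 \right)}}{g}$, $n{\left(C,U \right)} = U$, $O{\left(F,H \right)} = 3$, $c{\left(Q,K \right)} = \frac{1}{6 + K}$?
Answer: $- \frac{91}{3140} \approx -0.028981$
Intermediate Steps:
$a{\left(V,g \right)} = - \frac{3}{2} - \frac{1}{2 g}$ ($a{\left(V,g \right)} = - \frac{3}{2} + \frac{\frac{1}{6 - 7} \frac{1}{g}}{2} = - \frac{3}{2} + \frac{\frac{1}{-1} \frac{1}{g}}{2} = - \frac{3}{2} + \frac{\left(-1\right) \frac{1}{g}}{2} = - \frac{3}{2} - \frac{1}{2 g}$)
$L{\left(W \right)} = 3 + 4 W$ ($L{\left(W \right)} = 3 + W 4 = 3 + 4 W$)
$\frac{1}{a{\left(-2,l \right)} + L{\left(-9 \right)}} = \frac{1}{\frac{-1 - 273}{2 \cdot 91} + \left(3 + 4 \left(-9\right)\right)} = \frac{1}{\frac{1}{2} \cdot \frac{1}{91} \left(-1 - 273\right) + \left(3 - 36\right)} = \frac{1}{\frac{1}{2} \cdot \frac{1}{91} \left(-274\right) - 33} = \frac{1}{- \frac{137}{91} - 33} = \frac{1}{- \frac{3140}{91}} = - \frac{91}{3140}$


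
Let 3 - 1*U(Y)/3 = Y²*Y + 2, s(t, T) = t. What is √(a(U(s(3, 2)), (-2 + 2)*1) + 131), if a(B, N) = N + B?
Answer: √53 ≈ 7.2801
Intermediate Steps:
U(Y) = 3 - 3*Y³ (U(Y) = 9 - 3*(Y²*Y + 2) = 9 - 3*(Y³ + 2) = 9 - 3*(2 + Y³) = 9 + (-6 - 3*Y³) = 3 - 3*Y³)
a(B, N) = B + N
√(a(U(s(3, 2)), (-2 + 2)*1) + 131) = √(((3 - 3*3³) + (-2 + 2)*1) + 131) = √(((3 - 3*27) + 0*1) + 131) = √(((3 - 81) + 0) + 131) = √((-78 + 0) + 131) = √(-78 + 131) = √53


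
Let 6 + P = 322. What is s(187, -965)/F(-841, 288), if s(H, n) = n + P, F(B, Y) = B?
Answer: 649/841 ≈ 0.77170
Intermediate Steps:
P = 316 (P = -6 + 322 = 316)
s(H, n) = 316 + n (s(H, n) = n + 316 = 316 + n)
s(187, -965)/F(-841, 288) = (316 - 965)/(-841) = -649*(-1/841) = 649/841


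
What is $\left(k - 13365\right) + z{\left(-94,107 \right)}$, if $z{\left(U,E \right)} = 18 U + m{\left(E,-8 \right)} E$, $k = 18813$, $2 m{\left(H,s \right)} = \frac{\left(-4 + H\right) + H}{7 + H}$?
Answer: $\frac{146473}{38} \approx 3854.6$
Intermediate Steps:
$m{\left(H,s \right)} = \frac{-4 + 2 H}{2 \left(7 + H\right)}$ ($m{\left(H,s \right)} = \frac{\left(\left(-4 + H\right) + H\right) \frac{1}{7 + H}}{2} = \frac{\left(-4 + 2 H\right) \frac{1}{7 + H}}{2} = \frac{\frac{1}{7 + H} \left(-4 + 2 H\right)}{2} = \frac{-4 + 2 H}{2 \left(7 + H\right)}$)
$z{\left(U,E \right)} = 18 U + \frac{E \left(-2 + E\right)}{7 + E}$ ($z{\left(U,E \right)} = 18 U + \frac{-2 + E}{7 + E} E = 18 U + \frac{E \left(-2 + E\right)}{7 + E}$)
$\left(k - 13365\right) + z{\left(-94,107 \right)} = \left(18813 - 13365\right) + \frac{107 \left(-2 + 107\right) + 18 \left(-94\right) \left(7 + 107\right)}{7 + 107} = 5448 + \frac{107 \cdot 105 + 18 \left(-94\right) 114}{114} = 5448 + \frac{11235 - 192888}{114} = 5448 + \frac{1}{114} \left(-181653\right) = 5448 - \frac{60551}{38} = \frac{146473}{38}$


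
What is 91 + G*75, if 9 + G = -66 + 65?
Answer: -659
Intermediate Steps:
G = -10 (G = -9 + (-66 + 65) = -9 - 1 = -10)
91 + G*75 = 91 - 10*75 = 91 - 750 = -659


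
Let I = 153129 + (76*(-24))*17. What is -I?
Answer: -122121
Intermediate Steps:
I = 122121 (I = 153129 - 1824*17 = 153129 - 31008 = 122121)
-I = -1*122121 = -122121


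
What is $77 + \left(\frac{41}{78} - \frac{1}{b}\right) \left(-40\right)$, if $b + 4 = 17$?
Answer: $\frac{2303}{39} \approx 59.051$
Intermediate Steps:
$b = 13$ ($b = -4 + 17 = 13$)
$77 + \left(\frac{41}{78} - \frac{1}{b}\right) \left(-40\right) = 77 + \left(\frac{41}{78} - \frac{1}{13}\right) \left(-40\right) = 77 + \frac{35}{78} \left(-40\right) = 77 - \frac{700}{39} = \frac{2303}{39}$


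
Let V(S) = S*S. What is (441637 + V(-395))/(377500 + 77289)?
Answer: 597662/454789 ≈ 1.3142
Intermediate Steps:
V(S) = S²
(441637 + V(-395))/(377500 + 77289) = (441637 + (-395)²)/(377500 + 77289) = (441637 + 156025)/454789 = 597662*(1/454789) = 597662/454789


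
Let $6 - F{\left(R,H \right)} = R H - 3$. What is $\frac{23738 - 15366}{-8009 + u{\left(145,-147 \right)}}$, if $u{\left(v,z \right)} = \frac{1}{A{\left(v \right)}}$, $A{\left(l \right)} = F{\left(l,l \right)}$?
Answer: $- \frac{175945952}{168317145} \approx -1.0453$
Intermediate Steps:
$F{\left(R,H \right)} = 9 - H R$ ($F{\left(R,H \right)} = 6 - \left(R H - 3\right) = 6 - \left(H R + \left(-5 + 2\right)\right) = 6 - \left(H R - 3\right) = 6 - \left(-3 + H R\right) = 9 - H R$)
$A{\left(l \right)} = 9 - l^{2}$ ($A{\left(l \right)} = 9 - l l = 9 - l^{2}$)
$u{\left(v,z \right)} = \frac{1}{9 - v^{2}}$
$\frac{23738 - 15366}{-8009 + u{\left(145,-147 \right)}} = \frac{23738 - 15366}{-8009 - \frac{1}{-9 + 145^{2}}} = \frac{8372}{-8009 - \frac{1}{-9 + 21025}} = \frac{8372}{-8009 - \frac{1}{21016}} = \frac{8372}{- \frac{168317145}{21016}} = 8372 \left(- \frac{21016}{168317145}\right) = - \frac{175945952}{168317145}$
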